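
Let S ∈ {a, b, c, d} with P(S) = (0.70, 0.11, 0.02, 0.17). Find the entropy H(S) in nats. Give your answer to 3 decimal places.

H(S) = −Σ p·ln p.
  −(0.70)·ln(0.70) = 0.2497
  −(0.11)·ln(0.11) = 0.2428
  −(0.02)·ln(0.02) = 0.0782
  −(0.17)·ln(0.17) = 0.3012
Sum: 0.2497 + 0.2428 + 0.0782 + 0.3012 = 0.872 nats.

0.872 nats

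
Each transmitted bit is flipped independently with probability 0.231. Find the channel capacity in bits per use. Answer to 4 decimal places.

0.2202 bits

Binary symmetric channel: C = 1 − h₂(ε) where h₂ is the binary entropy function.
h₂(0.231) = −0.231·log₂0.231 − 0.769·log₂0.769 = 0.7798.
C = 1 − 0.7798 = 0.2202 bits per channel use.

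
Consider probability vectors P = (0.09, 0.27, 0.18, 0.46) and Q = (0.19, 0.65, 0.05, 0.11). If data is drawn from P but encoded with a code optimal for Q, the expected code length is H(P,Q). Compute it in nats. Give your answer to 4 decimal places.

H(P,Q) = −Σ p·ln q.
  −0.09·ln(0.19) = 0.14947
  −0.27·ln(0.65) = 0.11631
  −0.18·ln(0.05) = 0.53923
  −0.46·ln(0.11) = 1.01535
H(P,Q) = 1.8204 nats.

1.8204 nats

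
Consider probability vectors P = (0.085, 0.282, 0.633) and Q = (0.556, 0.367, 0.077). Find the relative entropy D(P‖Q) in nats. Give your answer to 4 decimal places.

1.0996 nats

D(P‖Q) = Σ p·ln(p/q).
  0.085·ln(0.085/0.556) = -0.15964
  0.282·ln(0.282/0.367) = -0.07429
  0.633·ln(0.633/0.077) = 1.33352
D(P‖Q) = 1.0996 nats.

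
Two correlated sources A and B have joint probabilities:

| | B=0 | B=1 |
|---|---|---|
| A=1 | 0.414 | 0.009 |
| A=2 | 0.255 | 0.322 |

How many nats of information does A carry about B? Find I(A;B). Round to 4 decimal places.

Marginals: p(A) = (0.4230, 0.5770), p(B) = (0.6690, 0.3310).
I(A;B) = Σ p(x,y)·ln[p(x,y)/(p(x)p(y))].
  (1,0): 0.414·ln(1.4630) = 0.15751
  (1,1): 0.009·ln(0.0643) = -0.02470
  (2,0): 0.255·ln(0.6606) = -0.10572
  (2,1): 0.322·ln(1.6860) = 0.16820
Sum = 0.1953 nats.

0.1953 nats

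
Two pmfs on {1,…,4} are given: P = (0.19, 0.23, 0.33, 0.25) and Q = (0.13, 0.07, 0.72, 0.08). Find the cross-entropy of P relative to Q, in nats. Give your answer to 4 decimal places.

1.7391 nats

H(P,Q) = −Σ p·ln q.
  −0.19·ln(0.13) = 0.38764
  −0.23·ln(0.07) = 0.61163
  −0.33·ln(0.72) = 0.10841
  −0.25·ln(0.08) = 0.63143
H(P,Q) = 1.7391 nats.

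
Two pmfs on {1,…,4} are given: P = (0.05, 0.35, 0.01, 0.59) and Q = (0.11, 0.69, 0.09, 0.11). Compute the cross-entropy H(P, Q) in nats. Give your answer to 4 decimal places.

1.5666 nats

H(P,Q) = −Σ p·ln q.
  −0.05·ln(0.11) = 0.11036
  −0.35·ln(0.69) = 0.12987
  −0.01·ln(0.09) = 0.02408
  −0.59·ln(0.11) = 1.30229
H(P,Q) = 1.5666 nats.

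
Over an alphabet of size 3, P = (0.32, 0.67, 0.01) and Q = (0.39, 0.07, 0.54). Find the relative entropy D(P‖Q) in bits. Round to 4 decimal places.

2.0345 bits

D(P‖Q) = Σ p·log₂(p/q).
  0.32·log₂(0.32/0.39) = -0.09133
  0.67·log₂(0.67/0.07) = 2.18335
  0.01·log₂(0.01/0.54) = -0.05755
D(P‖Q) = 2.0345 bits.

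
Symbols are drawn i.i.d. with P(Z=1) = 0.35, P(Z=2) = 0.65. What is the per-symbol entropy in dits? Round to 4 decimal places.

H(Z) = −Σ p·log₁₀ p.
  −(0.35)·log₁₀(0.35) = 0.15958
  −(0.65)·log₁₀(0.65) = 0.12161
Sum: 0.15958 + 0.12161 = 0.2812 dits.

0.2812 dits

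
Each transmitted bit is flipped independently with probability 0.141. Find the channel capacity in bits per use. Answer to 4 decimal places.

0.4131 bits

Binary symmetric channel: C = 1 − h₂(ε) where h₂ is the binary entropy function.
h₂(0.141) = −0.141·log₂0.141 − 0.859·log₂0.859 = 0.5869.
C = 1 − 0.5869 = 0.4131 bits per channel use.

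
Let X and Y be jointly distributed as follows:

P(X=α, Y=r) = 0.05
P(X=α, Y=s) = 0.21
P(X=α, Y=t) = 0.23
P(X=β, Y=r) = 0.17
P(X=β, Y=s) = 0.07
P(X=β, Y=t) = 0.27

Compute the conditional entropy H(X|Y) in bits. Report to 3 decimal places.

0.895 bits

Chain rule: H(X|Y) = H(X,Y) − H(Y).
Marginals: p(X) = (0.4900, 0.5100), p(Y) = (0.2200, 0.2800, 0.5000).
H(X,Y) = 2.3898 bits; H(Y) = 1.4948 bits.
H(X|Y) = 2.3898 − 1.4948 = 0.895 bits.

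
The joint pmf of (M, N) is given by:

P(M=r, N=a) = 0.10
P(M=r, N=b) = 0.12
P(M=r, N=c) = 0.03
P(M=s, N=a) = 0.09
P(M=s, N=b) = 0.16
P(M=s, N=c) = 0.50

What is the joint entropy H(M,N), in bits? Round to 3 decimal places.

H(M,N) = −Σ p(x,y)·log₂ p(x,y) over all 6 cells.
  cell (r,a): −0.10·log₂0.10 = 0.3322
  cell (r,b): −0.12·log₂0.12 = 0.3671
  cell (r,c): −0.03·log₂0.03 = 0.1518
  cell (s,a): −0.09·log₂0.09 = 0.3127
  cell (s,b): −0.16·log₂0.16 = 0.4230
  cell (s,c): −0.50·log₂0.50 = 0.5000
Sum = 2.087 bits.

2.087 bits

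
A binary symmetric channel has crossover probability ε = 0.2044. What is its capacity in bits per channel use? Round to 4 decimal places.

0.2694 bits

Binary symmetric channel: C = 1 − h₂(ε) where h₂ is the binary entropy function.
h₂(0.2044) = −0.2044·log₂0.2044 − 0.7956·log₂0.7956 = 0.7306.
C = 1 − 0.7306 = 0.2694 bits per channel use.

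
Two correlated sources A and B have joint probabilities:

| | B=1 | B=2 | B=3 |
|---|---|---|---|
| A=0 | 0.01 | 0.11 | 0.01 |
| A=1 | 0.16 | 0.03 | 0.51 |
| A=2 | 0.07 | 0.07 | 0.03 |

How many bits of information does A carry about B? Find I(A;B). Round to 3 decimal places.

0.377 bits

Marginals: p(A) = (0.1300, 0.7000, 0.1700), p(B) = (0.2400, 0.2100, 0.5500).
I(A;B) = Σ p(x,y)·log₂[p(x,y)/(p(x)p(y))].
  (0,1): 0.01·log₂(0.3205) = -0.0164
  (0,2): 0.11·log₂(4.0293) = 0.2212
  (0,3): 0.01·log₂(0.1399) = -0.0284
  (1,1): 0.16·log₂(0.9524) = -0.0113
  (1,2): 0.03·log₂(0.2041) = -0.0688
  (1,3): 0.51·log₂(1.3247) = 0.2069
  (2,1): 0.07·log₂(1.7157) = 0.0545
  (2,2): 0.07·log₂(1.9608) = 0.0680
  (2,3): 0.03·log₂(0.3209) = -0.0492
Sum = 0.377 bits.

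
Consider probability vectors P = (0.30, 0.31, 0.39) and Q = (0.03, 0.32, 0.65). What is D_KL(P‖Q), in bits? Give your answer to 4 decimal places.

0.6950 bits

D(P‖Q) = Σ p·log₂(p/q).
  0.30·log₂(0.30/0.03) = 0.99658
  0.31·log₂(0.31/0.32) = -0.01420
  0.39·log₂(0.39/0.65) = -0.28742
D(P‖Q) = 0.6950 bits.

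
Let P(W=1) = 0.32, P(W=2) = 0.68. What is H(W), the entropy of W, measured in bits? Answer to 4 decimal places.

H(W) = −Σ p·log₂ p.
  −(0.32)·log₂(0.32) = 0.52603
  −(0.68)·log₂(0.68) = 0.37835
Sum: 0.52603 + 0.37835 = 0.9044 bits.

0.9044 bits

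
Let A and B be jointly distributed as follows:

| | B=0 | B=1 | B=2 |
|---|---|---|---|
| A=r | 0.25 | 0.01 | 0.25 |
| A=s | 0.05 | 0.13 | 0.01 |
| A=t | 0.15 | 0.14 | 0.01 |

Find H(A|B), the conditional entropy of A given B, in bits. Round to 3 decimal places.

Marginals: p(A) = (0.5100, 0.1900, 0.3000), p(B) = (0.4500, 0.2800, 0.2700).
H(A|B) = Σ p(B) · H(A|B=·).
  B=0: p=0.4500, H(A|B=0) = 1.3516
  B=1: p=0.2800, H(A|B=1) = 1.1856
  B=2: p=0.2700, H(A|B=2) = 0.4550
Weighted sum = 1.063 bits.

1.063 bits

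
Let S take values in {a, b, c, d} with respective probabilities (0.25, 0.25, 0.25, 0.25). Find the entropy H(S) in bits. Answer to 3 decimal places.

H(S) = −Σ p·log₂ p.
  −(0.25)·log₂(0.25) = 0.5000
  −(0.25)·log₂(0.25) = 0.5000
  −(0.25)·log₂(0.25) = 0.5000
  −(0.25)·log₂(0.25) = 0.5000
Sum: 0.5000 + 0.5000 + 0.5000 + 0.5000 = 2.000 bits.

2.000 bits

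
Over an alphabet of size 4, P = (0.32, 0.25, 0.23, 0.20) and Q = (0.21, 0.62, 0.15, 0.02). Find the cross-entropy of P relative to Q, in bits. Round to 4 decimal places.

H(P,Q) = −Σ p·log₂ q.
  −0.32·log₂(0.21) = 0.72049
  −0.25·log₂(0.62) = 0.17241
  −0.23·log₂(0.15) = 0.62950
  −0.20·log₂(0.02) = 1.12877
H(P,Q) = 2.6512 bits.

2.6512 bits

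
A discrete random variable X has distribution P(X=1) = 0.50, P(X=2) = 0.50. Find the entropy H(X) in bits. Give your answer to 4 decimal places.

H(X) = −Σ p·log₂ p.
  −(0.50)·log₂(0.50) = 0.50000
  −(0.50)·log₂(0.50) = 0.50000
Sum: 0.50000 + 0.50000 = 1.0000 bits.

1.0000 bits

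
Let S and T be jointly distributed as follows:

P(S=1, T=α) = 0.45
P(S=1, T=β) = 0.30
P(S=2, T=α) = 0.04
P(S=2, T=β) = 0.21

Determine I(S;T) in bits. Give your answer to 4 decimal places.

0.1129 bits

Marginals: p(S) = (0.7500, 0.2500), p(T) = (0.4900, 0.5100).
I(S;T) = H(S) + H(T) − H(S,T).
H(S) = 0.8113, H(T) = 0.9997, H(S,T) = 1.6981.
I(S;T) = 0.8113 + 0.9997 − 1.6981 = 0.1129 bits.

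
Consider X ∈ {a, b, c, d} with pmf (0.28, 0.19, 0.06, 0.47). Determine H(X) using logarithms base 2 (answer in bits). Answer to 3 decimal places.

H(X) = −Σ p·log₂ p.
  −(0.28)·log₂(0.28) = 0.5142
  −(0.19)·log₂(0.19) = 0.4552
  −(0.06)·log₂(0.06) = 0.2435
  −(0.47)·log₂(0.47) = 0.5120
Sum: 0.5142 + 0.4552 + 0.2435 + 0.5120 = 1.725 bits.

1.725 bits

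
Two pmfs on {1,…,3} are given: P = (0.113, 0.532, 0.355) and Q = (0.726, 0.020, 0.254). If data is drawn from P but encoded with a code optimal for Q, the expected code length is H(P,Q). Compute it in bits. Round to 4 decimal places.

H(P,Q) = −Σ p·log₂ q.
  −0.113·log₂(0.726) = 0.05220
  −0.532·log₂(0.020) = 3.00253
  −0.355·log₂(0.254) = 0.70187
H(P,Q) = 3.7566 bits.

3.7566 bits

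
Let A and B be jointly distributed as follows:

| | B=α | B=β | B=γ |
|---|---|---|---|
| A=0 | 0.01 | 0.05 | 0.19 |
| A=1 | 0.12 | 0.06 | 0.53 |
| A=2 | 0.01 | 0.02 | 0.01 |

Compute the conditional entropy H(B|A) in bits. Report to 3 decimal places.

1.043 bits

Chain rule: H(B|A) = H(A,B) − H(A).
Marginals: p(A) = (0.2500, 0.7100, 0.0400), p(B) = (0.1400, 0.1300, 0.7300).
H(A,B) = 2.0796 bits; H(A) = 1.0366 bits.
H(B|A) = 2.0796 − 1.0366 = 1.043 bits.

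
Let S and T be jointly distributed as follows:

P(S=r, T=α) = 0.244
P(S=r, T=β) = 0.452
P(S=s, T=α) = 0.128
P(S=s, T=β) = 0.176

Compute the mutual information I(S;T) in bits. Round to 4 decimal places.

Marginals: p(S) = (0.6960, 0.3040), p(T) = (0.3720, 0.6280).
I(S;T) = H(S) + H(T) − H(S,T).
H(S) = 0.8861, H(T) = 0.9522, H(S,T) = 1.8351.
I(S;T) = 0.8861 + 0.9522 − 1.8351 = 0.0032 bits.

0.0032 bits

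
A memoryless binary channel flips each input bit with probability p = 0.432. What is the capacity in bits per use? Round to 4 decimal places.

0.0134 bits

Binary symmetric channel: C = 1 − h₂(ε) where h₂ is the binary entropy function.
h₂(0.432) = −0.432·log₂0.432 − 0.568·log₂0.568 = 0.9866.
C = 1 − 0.9866 = 0.0134 bits per channel use.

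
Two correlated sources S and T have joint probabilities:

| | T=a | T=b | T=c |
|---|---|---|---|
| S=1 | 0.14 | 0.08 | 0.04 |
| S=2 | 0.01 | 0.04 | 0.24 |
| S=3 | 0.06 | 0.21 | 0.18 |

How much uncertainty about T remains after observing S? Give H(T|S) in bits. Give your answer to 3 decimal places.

Chain rule: H(T|S) = H(S,T) − H(S).
Marginals: p(S) = (0.2600, 0.2900, 0.4500), p(T) = (0.2100, 0.3300, 0.4600).
H(S,T) = 2.7824 bits; H(S) = 1.5416 bits.
H(T|S) = 2.7824 − 1.5416 = 1.241 bits.

1.241 bits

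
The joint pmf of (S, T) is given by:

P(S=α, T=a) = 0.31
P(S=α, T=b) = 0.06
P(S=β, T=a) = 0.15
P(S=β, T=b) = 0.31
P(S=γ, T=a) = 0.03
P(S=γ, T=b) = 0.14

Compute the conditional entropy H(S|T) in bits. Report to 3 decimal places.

1.251 bits

Chain rule: H(S|T) = H(S,T) − H(T).
Marginals: p(S) = (0.3700, 0.4600, 0.1700), p(T) = (0.4900, 0.5100).
H(S,T) = 2.2505 bits; H(T) = 0.9997 bits.
H(S|T) = 2.2505 − 0.9997 = 1.251 bits.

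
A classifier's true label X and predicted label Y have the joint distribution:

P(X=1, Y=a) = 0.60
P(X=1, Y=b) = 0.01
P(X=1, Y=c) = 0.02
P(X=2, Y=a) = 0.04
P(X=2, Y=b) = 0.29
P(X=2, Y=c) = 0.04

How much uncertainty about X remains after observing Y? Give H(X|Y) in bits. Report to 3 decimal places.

0.334 bits

Marginals: p(X) = (0.6300, 0.3700), p(Y) = (0.6400, 0.3000, 0.0600).
H(X|Y) = Σ p(Y) · H(X|Y=·).
  Y=a: p=0.6400, H(X|Y=a) = 0.3373
  Y=b: p=0.3000, H(X|Y=b) = 0.2108
  Y=c: p=0.0600, H(X|Y=c) = 0.9183
Weighted sum = 0.334 bits.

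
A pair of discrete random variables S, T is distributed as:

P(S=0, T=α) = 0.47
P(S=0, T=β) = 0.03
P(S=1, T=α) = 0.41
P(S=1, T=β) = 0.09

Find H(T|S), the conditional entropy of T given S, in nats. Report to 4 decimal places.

0.3492 nats

Chain rule: H(T|S) = H(S,T) − H(S).
Marginals: p(S) = (0.5000, 0.5000), p(T) = (0.8800, 0.1200).
H(S,T) = 1.0423 nats; H(S) = 0.6931 nats.
H(T|S) = 1.0423 − 0.6931 = 0.3492 nats.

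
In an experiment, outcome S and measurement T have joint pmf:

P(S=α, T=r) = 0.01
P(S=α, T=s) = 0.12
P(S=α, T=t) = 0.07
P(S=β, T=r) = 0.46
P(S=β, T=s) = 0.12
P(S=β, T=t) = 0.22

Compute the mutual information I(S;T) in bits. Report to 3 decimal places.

Marginals: p(S) = (0.2000, 0.8000), p(T) = (0.4700, 0.2400, 0.2900).
I(S;T) = Σ p(x,y)·log₂[p(x,y)/(p(x)p(y))].
  (α,r): 0.01·log₂(0.1064) = -0.0323
  (α,s): 0.12·log₂(2.5000) = 0.1586
  (α,t): 0.07·log₂(1.2069) = 0.0190
  (β,r): 0.46·log₂(1.2234) = 0.1338
  (β,s): 0.12·log₂(0.6250) = -0.0814
  (β,t): 0.22·log₂(0.9483) = -0.0169
Sum = 0.181 bits.

0.181 bits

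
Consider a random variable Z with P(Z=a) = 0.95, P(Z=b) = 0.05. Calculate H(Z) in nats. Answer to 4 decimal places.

H(Z) = −Σ p·ln p.
  −(0.95)·ln(0.95) = 0.04873
  −(0.05)·ln(0.05) = 0.14979
Sum: 0.04873 + 0.14979 = 0.1985 nats.

0.1985 nats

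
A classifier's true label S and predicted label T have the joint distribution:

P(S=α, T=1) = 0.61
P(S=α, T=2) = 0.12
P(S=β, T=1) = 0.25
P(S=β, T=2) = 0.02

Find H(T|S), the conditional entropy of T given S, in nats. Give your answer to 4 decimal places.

Chain rule: H(T|S) = H(S,T) − H(S).
Marginals: p(S) = (0.7300, 0.2700), p(T) = (0.8600, 0.1400).
H(S,T) = 0.9808 nats; H(S) = 0.5833 nats.
H(T|S) = 0.9808 − 0.5833 = 0.3975 nats.

0.3975 nats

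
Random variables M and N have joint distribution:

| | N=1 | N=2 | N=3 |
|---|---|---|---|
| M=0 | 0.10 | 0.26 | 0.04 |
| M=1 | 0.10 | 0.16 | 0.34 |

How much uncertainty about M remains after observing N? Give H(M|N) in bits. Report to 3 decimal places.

Chain rule: H(M|N) = H(M,N) − H(N).
Marginals: p(M) = (0.4000, 0.6000), p(N) = (0.2000, 0.4200, 0.3800).
H(M,N) = 2.3076 bits; H(N) = 1.5205 bits.
H(M|N) = 2.3076 − 1.5205 = 0.787 bits.

0.787 bits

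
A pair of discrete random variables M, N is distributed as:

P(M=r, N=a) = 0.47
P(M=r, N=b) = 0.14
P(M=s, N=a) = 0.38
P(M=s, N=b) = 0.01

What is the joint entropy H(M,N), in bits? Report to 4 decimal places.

1.5060 bits

H(M,N) = −Σ p(x,y)·log₂ p(x,y) over all 4 cells.
  cell (r,a): −0.47·log₂0.47 = 0.51196
  cell (r,b): −0.14·log₂0.14 = 0.39711
  cell (s,a): −0.38·log₂0.38 = 0.53045
  cell (s,b): −0.01·log₂0.01 = 0.06644
Sum = 1.5060 bits.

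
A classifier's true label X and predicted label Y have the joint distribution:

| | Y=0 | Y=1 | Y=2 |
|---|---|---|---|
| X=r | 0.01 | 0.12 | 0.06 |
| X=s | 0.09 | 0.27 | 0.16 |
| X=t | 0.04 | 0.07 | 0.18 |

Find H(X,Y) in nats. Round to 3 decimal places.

H(X,Y) = −Σ p(x,y)·ln p(x,y) over all 9 cells.
  cell (r,0): −0.01·ln0.01 = 0.0461
  cell (r,1): −0.12·ln0.12 = 0.2544
  cell (r,2): −0.06·ln0.06 = 0.1688
  cell (s,0): −0.09·ln0.09 = 0.2167
  cell (s,1): −0.27·ln0.27 = 0.3535
  cell (s,2): −0.16·ln0.16 = 0.2932
  cell (t,0): −0.04·ln0.04 = 0.1288
  cell (t,1): −0.07·ln0.07 = 0.1861
  cell (t,2): −0.18·ln0.18 = 0.3087
Sum = 1.956 nats.

1.956 nats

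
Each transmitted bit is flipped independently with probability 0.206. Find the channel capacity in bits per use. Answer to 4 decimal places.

0.2662 bits

Binary symmetric channel: C = 1 − h₂(ε) where h₂ is the binary entropy function.
h₂(0.206) = −0.206·log₂0.206 − 0.794·log₂0.794 = 0.7338.
C = 1 − 0.7338 = 0.2662 bits per channel use.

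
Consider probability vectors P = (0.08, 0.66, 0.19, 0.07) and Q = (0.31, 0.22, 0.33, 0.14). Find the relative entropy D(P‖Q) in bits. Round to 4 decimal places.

0.6684 bits

D(P‖Q) = Σ p·log₂(p/q).
  0.08·log₂(0.08/0.31) = -0.15634
  0.66·log₂(0.66/0.22) = 1.04608
  0.19·log₂(0.19/0.33) = -0.15133
  0.07·log₂(0.07/0.14) = -0.07000
D(P‖Q) = 0.6684 bits.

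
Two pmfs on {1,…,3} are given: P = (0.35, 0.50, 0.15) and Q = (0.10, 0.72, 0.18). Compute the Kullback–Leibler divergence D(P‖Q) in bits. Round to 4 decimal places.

0.3301 bits

D(P‖Q) = Σ p·log₂(p/q).
  0.35·log₂(0.35/0.10) = 0.63257
  0.50·log₂(0.50/0.72) = -0.26303
  0.15·log₂(0.15/0.18) = -0.03946
D(P‖Q) = 0.3301 bits.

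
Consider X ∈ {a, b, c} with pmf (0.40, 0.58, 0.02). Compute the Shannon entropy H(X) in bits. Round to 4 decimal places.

1.0975 bits

H(X) = −Σ p·log₂ p.
  −(0.40)·log₂(0.40) = 0.52877
  −(0.58)·log₂(0.58) = 0.45581
  −(0.02)·log₂(0.02) = 0.11288
Sum: 0.52877 + 0.45581 + 0.11288 = 1.0975 bits.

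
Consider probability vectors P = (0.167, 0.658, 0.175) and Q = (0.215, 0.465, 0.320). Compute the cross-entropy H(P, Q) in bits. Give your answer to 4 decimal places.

1.3849 bits

H(P,Q) = −Σ p·log₂ q.
  −0.167·log₂(0.215) = 0.37034
  −0.658·log₂(0.465) = 0.72689
  −0.175·log₂(0.320) = 0.28767
H(P,Q) = 1.3849 bits.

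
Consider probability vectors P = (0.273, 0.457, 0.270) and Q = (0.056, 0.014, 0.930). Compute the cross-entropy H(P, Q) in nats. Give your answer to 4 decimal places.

H(P,Q) = −Σ p·ln q.
  −0.273·ln(0.056) = 0.78690
  −0.457·ln(0.014) = 1.95079
  −0.270·ln(0.930) = 0.01959
H(P,Q) = 2.7573 nats.

2.7573 nats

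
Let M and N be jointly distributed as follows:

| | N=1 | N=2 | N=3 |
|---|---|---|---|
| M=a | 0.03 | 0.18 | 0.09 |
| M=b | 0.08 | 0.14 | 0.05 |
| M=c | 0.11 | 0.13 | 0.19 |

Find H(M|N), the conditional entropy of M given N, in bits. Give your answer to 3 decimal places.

1.476 bits

Chain rule: H(M|N) = H(M,N) − H(N).
Marginals: p(M) = (0.3000, 0.2700, 0.4300), p(N) = (0.2200, 0.4500, 0.3300).
H(M,N) = 3.0026 bits; H(N) = 1.5268 bits.
H(M|N) = 3.0026 − 1.5268 = 1.476 bits.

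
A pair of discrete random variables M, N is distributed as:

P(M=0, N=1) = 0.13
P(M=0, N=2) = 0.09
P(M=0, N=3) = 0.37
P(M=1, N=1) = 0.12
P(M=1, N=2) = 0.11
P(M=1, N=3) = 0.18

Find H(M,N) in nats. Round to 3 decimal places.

1.656 nats

H(M,N) = −Σ p(x,y)·ln p(x,y) over all 6 cells.
  cell (0,1): −0.13·ln0.13 = 0.2652
  cell (0,2): −0.09·ln0.09 = 0.2167
  cell (0,3): −0.37·ln0.37 = 0.3679
  cell (1,1): −0.12·ln0.12 = 0.2544
  cell (1,2): −0.11·ln0.11 = 0.2428
  cell (1,3): −0.18·ln0.18 = 0.3087
Sum = 1.656 nats.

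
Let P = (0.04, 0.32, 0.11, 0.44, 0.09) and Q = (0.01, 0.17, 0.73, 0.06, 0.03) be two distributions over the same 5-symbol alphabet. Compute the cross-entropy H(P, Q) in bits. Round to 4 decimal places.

3.3750 bits

H(P,Q) = −Σ p·log₂ q.
  −0.04·log₂(0.01) = 0.26575
  −0.32·log₂(0.17) = 0.81805
  −0.11·log₂(0.73) = 0.04994
  −0.44·log₂(0.06) = 1.78591
  −0.09·log₂(0.03) = 0.45530
H(P,Q) = 3.3750 bits.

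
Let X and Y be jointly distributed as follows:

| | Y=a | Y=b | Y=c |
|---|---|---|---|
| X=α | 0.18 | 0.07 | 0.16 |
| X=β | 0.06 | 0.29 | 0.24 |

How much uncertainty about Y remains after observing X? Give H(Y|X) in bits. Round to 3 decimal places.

Marginals: p(X) = (0.4100, 0.5900), p(Y) = (0.2400, 0.3600, 0.4000).
H(Y|X) = Σ p(X) · H(Y|X=·).
  X=α: p=0.4100, H(Y|X=α) = 1.4866
  X=β: p=0.5900, H(Y|X=β) = 1.3669
Weighted sum = 1.416 bits.

1.416 bits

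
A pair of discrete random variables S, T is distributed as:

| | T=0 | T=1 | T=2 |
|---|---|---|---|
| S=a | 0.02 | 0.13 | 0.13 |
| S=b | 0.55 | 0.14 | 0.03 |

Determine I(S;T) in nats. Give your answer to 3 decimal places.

Marginals: p(S) = (0.2800, 0.7200), p(T) = (0.5700, 0.2700, 0.1600).
I(S;T) = H(S) + H(T) − H(S,T).
H(S) = 0.5930, H(T) = 0.9671, H(S,T) = 1.3180.
I(S;T) = 0.5930 + 0.9671 − 1.3180 = 0.242 nats.

0.242 nats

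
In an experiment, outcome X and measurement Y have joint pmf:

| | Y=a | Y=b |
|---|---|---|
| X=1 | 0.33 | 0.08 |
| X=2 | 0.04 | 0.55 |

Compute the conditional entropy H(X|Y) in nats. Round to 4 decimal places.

0.3665 nats

Chain rule: H(X|Y) = H(X,Y) − H(Y).
Marginals: p(X) = (0.4100, 0.5900), p(Y) = (0.3700, 0.6300).
H(X,Y) = 1.0255 nats; H(Y) = 0.6590 nats.
H(X|Y) = 1.0255 − 0.6590 = 0.3665 nats.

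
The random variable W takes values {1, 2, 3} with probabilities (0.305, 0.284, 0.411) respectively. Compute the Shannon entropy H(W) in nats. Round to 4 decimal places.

1.0851 nats

H(W) = −Σ p·ln p.
  −(0.305)·ln(0.305) = 0.36217
  −(0.284)·ln(0.284) = 0.35749
  −(0.411)·ln(0.411) = 0.36545
Sum: 0.36217 + 0.35749 + 0.36545 = 1.0851 nats.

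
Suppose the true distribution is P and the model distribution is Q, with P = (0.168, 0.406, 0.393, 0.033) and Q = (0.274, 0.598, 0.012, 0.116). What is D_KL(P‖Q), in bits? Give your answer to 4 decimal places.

1.5729 bits

D(P‖Q) = Σ p·log₂(p/q).
  0.168·log₂(0.168/0.274) = -0.11856
  0.406·log₂(0.406/0.598) = -0.22682
  0.393·log₂(0.393/0.012) = 1.97814
  0.033·log₂(0.033/0.116) = -0.05985
D(P‖Q) = 1.5729 bits.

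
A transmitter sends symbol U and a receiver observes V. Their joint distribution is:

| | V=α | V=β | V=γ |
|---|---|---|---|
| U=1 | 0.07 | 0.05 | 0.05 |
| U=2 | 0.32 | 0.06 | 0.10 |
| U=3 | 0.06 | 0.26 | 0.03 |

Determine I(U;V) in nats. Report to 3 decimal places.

Marginals: p(U) = (0.1700, 0.4800, 0.3500), p(V) = (0.4500, 0.3700, 0.1800).
I(U;V) = H(U) + H(V) − H(U,V).
H(U) = 1.0210, H(V) = 1.0359, H(U,V) = 1.8736.
I(U;V) = 1.0210 + 1.0359 − 1.8736 = 0.183 nats.

0.183 nats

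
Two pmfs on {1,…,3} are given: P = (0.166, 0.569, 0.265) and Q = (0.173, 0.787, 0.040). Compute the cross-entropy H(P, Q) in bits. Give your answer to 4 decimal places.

1.8474 bits

H(P,Q) = −Σ p·log₂ q.
  −0.166·log₂(0.173) = 0.42017
  −0.569·log₂(0.787) = 0.19663
  −0.265·log₂(0.040) = 1.23062
H(P,Q) = 1.8474 bits.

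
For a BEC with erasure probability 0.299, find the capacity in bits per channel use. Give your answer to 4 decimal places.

Binary erasure channel: capacity C = 1 − ε.
C = 1 − 0.299 = 0.7010 bits per channel use.

0.7010 bits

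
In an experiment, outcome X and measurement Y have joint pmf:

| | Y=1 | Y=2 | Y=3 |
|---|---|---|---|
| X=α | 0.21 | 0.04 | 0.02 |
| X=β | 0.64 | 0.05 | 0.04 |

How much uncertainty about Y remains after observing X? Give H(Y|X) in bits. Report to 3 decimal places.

Chain rule: H(Y|X) = H(X,Y) − H(X).
Marginals: p(X) = (0.2700, 0.7300), p(Y) = (0.8500, 0.0900, 0.0600).
H(X,Y) = 1.5854 bits; H(X) = 0.8415 bits.
H(Y|X) = 1.5854 − 0.8415 = 0.744 bits.

0.744 bits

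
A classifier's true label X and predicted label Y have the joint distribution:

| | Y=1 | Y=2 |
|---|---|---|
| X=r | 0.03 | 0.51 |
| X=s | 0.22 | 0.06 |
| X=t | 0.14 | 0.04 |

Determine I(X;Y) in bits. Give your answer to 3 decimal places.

0.450 bits

Marginals: p(X) = (0.5400, 0.2800, 0.1800), p(Y) = (0.3900, 0.6100).
I(X;Y) = H(X) + H(Y) − H(X,Y).
H(X) = 1.4396, H(Y) = 0.9648, H(X,Y) = 1.9542.
I(X;Y) = 1.4396 + 0.9648 − 1.9542 = 0.450 bits.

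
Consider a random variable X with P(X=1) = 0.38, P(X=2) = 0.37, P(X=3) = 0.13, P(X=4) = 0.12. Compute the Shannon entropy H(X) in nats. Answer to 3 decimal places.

1.255 nats

H(X) = −Σ p·ln p.
  −(0.38)·ln(0.38) = 0.3677
  −(0.37)·ln(0.37) = 0.3679
  −(0.13)·ln(0.13) = 0.2652
  −(0.12)·ln(0.12) = 0.2544
Sum: 0.3677 + 0.3679 + 0.2652 + 0.2544 = 1.255 nats.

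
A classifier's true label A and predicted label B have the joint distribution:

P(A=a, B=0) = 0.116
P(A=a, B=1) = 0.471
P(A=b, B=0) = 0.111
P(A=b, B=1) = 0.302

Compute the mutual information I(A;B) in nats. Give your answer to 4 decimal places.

Marginals: p(A) = (0.5870, 0.4130), p(B) = (0.2270, 0.7730).
I(A;B) = Σ p(x,y)·ln[p(x,y)/(p(x)p(y))].
  (a,0): 0.116·ln(0.8706) = -0.01608
  (a,1): 0.471·ln(1.0380) = 0.01757
  (b,0): 0.111·ln(1.1840) = 0.01875
  (b,1): 0.302·ln(0.9460) = -0.01677
Sum = 0.0035 nats.

0.0035 nats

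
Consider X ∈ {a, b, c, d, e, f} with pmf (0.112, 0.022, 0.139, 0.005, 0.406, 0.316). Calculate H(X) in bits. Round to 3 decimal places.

1.962 bits

H(X) = −Σ p·log₂ p.
  −(0.112)·log₂(0.112) = 0.3537
  −(0.022)·log₂(0.022) = 0.1211
  −(0.139)·log₂(0.139) = 0.3957
  −(0.005)·log₂(0.005) = 0.0382
  −(0.406)·log₂(0.406) = 0.5280
  −(0.316)·log₂(0.316) = 0.5252
Sum: 0.3537 + 0.1211 + 0.3957 + 0.0382 + 0.5280 + 0.5252 = 1.962 bits.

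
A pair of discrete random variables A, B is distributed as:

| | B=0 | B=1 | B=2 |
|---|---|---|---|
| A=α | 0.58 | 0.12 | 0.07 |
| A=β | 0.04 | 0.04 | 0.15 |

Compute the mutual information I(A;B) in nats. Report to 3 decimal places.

0.163 nats

Marginals: p(A) = (0.7700, 0.2300), p(B) = (0.6200, 0.1600, 0.2200).
I(A;B) = H(A) + H(B) − H(A,B).
H(A) = 0.5393, H(B) = 0.9227, H(A,B) = 1.2986.
I(A;B) = 0.5393 + 0.9227 − 1.2986 = 0.163 nats.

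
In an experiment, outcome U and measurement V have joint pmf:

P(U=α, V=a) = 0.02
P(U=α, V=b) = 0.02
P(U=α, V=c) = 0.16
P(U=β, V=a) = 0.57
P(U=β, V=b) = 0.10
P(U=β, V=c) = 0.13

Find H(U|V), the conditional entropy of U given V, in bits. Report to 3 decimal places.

0.492 bits

Chain rule: H(U|V) = H(U,V) − H(V).
Marginals: p(U) = (0.2000, 0.8000), p(V) = (0.5900, 0.1200, 0.2900).
H(U,V) = 1.8259 bits; H(V) = 1.3341 bits.
H(U|V) = 1.8259 − 1.3341 = 0.492 bits.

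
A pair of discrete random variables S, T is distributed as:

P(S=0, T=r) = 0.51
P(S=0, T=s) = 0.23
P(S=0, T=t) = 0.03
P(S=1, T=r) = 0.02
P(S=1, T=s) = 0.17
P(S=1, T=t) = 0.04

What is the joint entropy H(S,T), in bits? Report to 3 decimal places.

H(S,T) = −Σ p(x,y)·log₂ p(x,y) over all 6 cells.
  cell (0,r): −0.51·log₂0.51 = 0.4954
  cell (0,s): −0.23·log₂0.23 = 0.4877
  cell (0,t): −0.03·log₂0.03 = 0.1518
  cell (1,r): −0.02·log₂0.02 = 0.1129
  cell (1,s): −0.17·log₂0.17 = 0.4346
  cell (1,t): −0.04·log₂0.04 = 0.1858
Sum = 1.868 bits.

1.868 bits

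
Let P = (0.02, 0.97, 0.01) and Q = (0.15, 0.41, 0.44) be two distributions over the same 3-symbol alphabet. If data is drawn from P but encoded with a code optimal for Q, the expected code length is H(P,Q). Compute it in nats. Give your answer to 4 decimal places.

0.9110 nats

H(P,Q) = −Σ p·ln q.
  −0.02·ln(0.15) = 0.03794
  −0.97·ln(0.41) = 0.86485
  −0.01·ln(0.44) = 0.00821
H(P,Q) = 0.9110 nats.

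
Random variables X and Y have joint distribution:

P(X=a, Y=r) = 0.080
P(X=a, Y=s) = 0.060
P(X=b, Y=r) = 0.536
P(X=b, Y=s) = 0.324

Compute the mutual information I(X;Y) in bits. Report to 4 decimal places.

Marginals: p(X) = (0.1400, 0.8600), p(Y) = (0.6160, 0.3840).
I(X;Y) = Σ p(x,y)·log₂[p(x,y)/(p(x)p(y))].
  (a,r): 0.080·log₂(0.9276) = -0.00867
  (a,s): 0.060·log₂(1.1161) = 0.00951
  (b,r): 0.536·log₂(1.0118) = 0.00906
  (b,s): 0.324·log₂(0.9811) = -0.00892
Sum = 0.0010 bits.

0.0010 bits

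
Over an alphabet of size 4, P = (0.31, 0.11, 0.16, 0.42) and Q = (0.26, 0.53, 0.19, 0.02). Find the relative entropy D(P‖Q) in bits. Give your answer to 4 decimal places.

1.6342 bits

D(P‖Q) = Σ p·log₂(p/q).
  0.31·log₂(0.31/0.26) = 0.07866
  0.11·log₂(0.11/0.53) = -0.24953
  0.16·log₂(0.16/0.19) = -0.03967
  0.42·log₂(0.42/0.02) = 1.84477
D(P‖Q) = 1.6342 bits.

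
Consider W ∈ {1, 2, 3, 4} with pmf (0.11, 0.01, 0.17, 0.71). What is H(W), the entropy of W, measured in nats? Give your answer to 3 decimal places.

H(W) = −Σ p·ln p.
  −(0.11)·ln(0.11) = 0.2428
  −(0.01)·ln(0.01) = 0.0461
  −(0.17)·ln(0.17) = 0.3012
  −(0.71)·ln(0.71) = 0.2432
Sum: 0.2428 + 0.0461 + 0.3012 + 0.2432 = 0.833 nats.

0.833 nats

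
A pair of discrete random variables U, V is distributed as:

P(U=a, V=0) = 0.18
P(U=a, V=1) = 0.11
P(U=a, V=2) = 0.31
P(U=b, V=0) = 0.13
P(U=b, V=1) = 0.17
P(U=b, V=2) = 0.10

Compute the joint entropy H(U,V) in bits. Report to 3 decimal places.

H(U,V) = −Σ p(x,y)·log₂ p(x,y) over all 6 cells.
  cell (a,0): −0.18·log₂0.18 = 0.4453
  cell (a,1): −0.11·log₂0.11 = 0.3503
  cell (a,2): −0.31·log₂0.31 = 0.5238
  cell (b,0): −0.13·log₂0.13 = 0.3826
  cell (b,1): −0.17·log₂0.17 = 0.4346
  cell (b,2): −0.10·log₂0.10 = 0.3322
Sum = 2.469 bits.

2.469 bits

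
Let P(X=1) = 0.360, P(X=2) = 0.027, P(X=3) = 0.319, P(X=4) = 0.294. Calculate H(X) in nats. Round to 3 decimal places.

H(X) = −Σ p·ln p.
  −(0.360)·ln(0.360) = 0.3678
  −(0.027)·ln(0.027) = 0.0975
  −(0.319)·ln(0.319) = 0.3645
  −(0.294)·ln(0.294) = 0.3599
Sum: 0.3678 + 0.0975 + 0.3645 + 0.3599 = 1.190 nats.

1.190 nats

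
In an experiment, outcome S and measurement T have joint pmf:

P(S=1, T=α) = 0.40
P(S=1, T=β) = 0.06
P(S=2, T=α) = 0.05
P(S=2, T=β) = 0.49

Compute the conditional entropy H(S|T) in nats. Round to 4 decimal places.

0.3465 nats

Chain rule: H(S|T) = H(S,T) − H(T).
Marginals: p(S) = (0.4600, 0.5400), p(T) = (0.4500, 0.5500).
H(S,T) = 1.0346 nats; H(T) = 0.6881 nats.
H(S|T) = 1.0346 − 0.6881 = 0.3465 nats.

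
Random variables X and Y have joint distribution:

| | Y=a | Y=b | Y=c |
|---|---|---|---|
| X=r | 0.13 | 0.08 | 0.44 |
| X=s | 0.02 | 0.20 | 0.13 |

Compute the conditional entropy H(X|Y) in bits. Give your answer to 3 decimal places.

Marginals: p(X) = (0.6500, 0.3500), p(Y) = (0.1500, 0.2800, 0.5700).
H(X|Y) = Σ p(Y) · H(X|Y=·).
  Y=a: p=0.1500, H(X|Y=a) = 0.5665
  Y=b: p=0.2800, H(X|Y=b) = 0.8631
  Y=c: p=0.5700, H(X|Y=c) = 0.7746
Weighted sum = 0.768 bits.

0.768 bits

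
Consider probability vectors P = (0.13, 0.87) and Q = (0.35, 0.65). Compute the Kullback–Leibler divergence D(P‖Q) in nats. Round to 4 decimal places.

0.1249 nats

D(P‖Q) = Σ p·ln(p/q).
  0.13·ln(0.13/0.35) = -0.12875
  0.87·ln(0.87/0.65) = 0.25362
D(P‖Q) = 0.1249 nats.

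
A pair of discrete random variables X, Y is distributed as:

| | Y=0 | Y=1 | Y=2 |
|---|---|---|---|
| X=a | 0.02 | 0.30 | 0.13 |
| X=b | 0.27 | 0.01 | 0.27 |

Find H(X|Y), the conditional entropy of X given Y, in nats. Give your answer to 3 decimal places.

0.369 nats

Marginals: p(X) = (0.4500, 0.5500), p(Y) = (0.2900, 0.3100, 0.4000).
H(X|Y) = Σ p(Y) · H(X|Y=·).
  Y=0: p=0.2900, H(X|Y=0) = 0.2510
  Y=1: p=0.3100, H(X|Y=1) = 0.1425
  Y=2: p=0.4000, H(X|Y=2) = 0.6306
Weighted sum = 0.369 nats.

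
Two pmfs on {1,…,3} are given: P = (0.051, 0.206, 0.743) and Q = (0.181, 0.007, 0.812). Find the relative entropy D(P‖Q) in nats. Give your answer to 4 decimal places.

D(P‖Q) = Σ p·ln(p/q).
  0.051·ln(0.051/0.181) = -0.06460
  0.206·ln(0.206/0.007) = 0.69669
  0.743·ln(0.743/0.812) = -0.06598
D(P‖Q) = 0.5661 nats.

0.5661 nats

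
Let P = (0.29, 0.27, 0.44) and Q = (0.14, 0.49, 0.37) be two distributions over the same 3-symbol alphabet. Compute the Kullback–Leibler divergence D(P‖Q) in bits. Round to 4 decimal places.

0.1825 bits

D(P‖Q) = Σ p·log₂(p/q).
  0.29·log₂(0.29/0.14) = 0.30468
  0.27·log₂(0.27/0.49) = -0.23215
  0.44·log₂(0.44/0.37) = 0.10999
D(P‖Q) = 0.1825 bits.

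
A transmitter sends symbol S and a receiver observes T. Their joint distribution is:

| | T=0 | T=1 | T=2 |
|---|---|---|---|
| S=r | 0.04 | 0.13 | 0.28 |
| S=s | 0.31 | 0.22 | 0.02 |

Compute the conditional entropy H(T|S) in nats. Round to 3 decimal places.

0.837 nats

Chain rule: H(T|S) = H(S,T) − H(S).
Marginals: p(S) = (0.4500, 0.5500), p(T) = (0.3500, 0.3500, 0.3000).
H(S,T) = 1.5248 nats; H(S) = 0.6881 nats.
H(T|S) = 1.5248 − 0.6881 = 0.837 nats.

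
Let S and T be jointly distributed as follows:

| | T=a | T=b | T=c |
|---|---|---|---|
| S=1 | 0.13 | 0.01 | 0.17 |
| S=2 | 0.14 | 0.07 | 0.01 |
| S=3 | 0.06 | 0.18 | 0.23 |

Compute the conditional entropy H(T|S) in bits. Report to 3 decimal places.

Chain rule: H(T|S) = H(S,T) − H(S).
Marginals: p(S) = (0.3100, 0.2200, 0.4700), p(T) = (0.3300, 0.2600, 0.4100).
H(S,T) = 2.7923 bits; H(S) = 1.5163 bits.
H(T|S) = 2.7923 − 1.5163 = 1.276 bits.

1.276 bits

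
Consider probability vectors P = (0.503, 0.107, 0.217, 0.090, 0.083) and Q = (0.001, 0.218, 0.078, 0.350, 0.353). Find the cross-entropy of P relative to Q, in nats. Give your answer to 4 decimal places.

4.3721 nats

H(P,Q) = −Σ p·ln q.
  −0.503·ln(0.001) = 3.47460
  −0.107·ln(0.218) = 0.16299
  −0.217·ln(0.078) = 0.55358
  −0.090·ln(0.350) = 0.09448
  −0.083·ln(0.353) = 0.08643
H(P,Q) = 4.3721 nats.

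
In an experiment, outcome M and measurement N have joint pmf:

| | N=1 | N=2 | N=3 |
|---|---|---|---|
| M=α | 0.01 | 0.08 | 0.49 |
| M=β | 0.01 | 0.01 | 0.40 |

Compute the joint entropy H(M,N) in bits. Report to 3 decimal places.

1.524 bits

H(M,N) = −Σ p(x,y)·log₂ p(x,y) over all 6 cells.
  cell (α,1): −0.01·log₂0.01 = 0.0664
  cell (α,2): −0.08·log₂0.08 = 0.2915
  cell (α,3): −0.49·log₂0.49 = 0.5043
  cell (β,1): −0.01·log₂0.01 = 0.0664
  cell (β,2): −0.01·log₂0.01 = 0.0664
  cell (β,3): −0.40·log₂0.40 = 0.5288
Sum = 1.524 bits.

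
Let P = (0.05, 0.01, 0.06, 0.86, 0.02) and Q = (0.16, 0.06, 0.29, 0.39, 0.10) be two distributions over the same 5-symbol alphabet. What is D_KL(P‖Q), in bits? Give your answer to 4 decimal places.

D(P‖Q) = Σ p·log₂(p/q).
  0.05·log₂(0.05/0.16) = -0.08390
  0.01·log₂(0.01/0.06) = -0.02585
  0.06·log₂(0.06/0.29) = -0.13638
  0.86·log₂(0.86/0.39) = 0.98114
  0.02·log₂(0.02/0.10) = -0.04644
D(P‖Q) = 0.6886 bits.

0.6886 bits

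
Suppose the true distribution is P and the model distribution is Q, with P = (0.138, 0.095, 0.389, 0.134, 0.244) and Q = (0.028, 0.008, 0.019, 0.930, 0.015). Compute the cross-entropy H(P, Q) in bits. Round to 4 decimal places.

H(P,Q) = −Σ p·log₂ q.
  −0.138·log₂(0.028) = 0.71186
  −0.095·log₂(0.008) = 0.66175
  −0.389·log₂(0.019) = 2.22425
  −0.134·log₂(0.930) = 0.01403
  −0.244·log₂(0.015) = 1.47837
H(P,Q) = 5.0903 bits.

5.0903 bits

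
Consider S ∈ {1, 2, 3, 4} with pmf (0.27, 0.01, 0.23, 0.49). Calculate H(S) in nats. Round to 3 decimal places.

H(S) = −Σ p·ln p.
  −(0.27)·ln(0.27) = 0.3535
  −(0.01)·ln(0.01) = 0.0461
  −(0.23)·ln(0.23) = 0.3380
  −(0.49)·ln(0.49) = 0.3495
Sum: 0.3535 + 0.0461 + 0.3380 + 0.3495 = 1.087 nats.

1.087 nats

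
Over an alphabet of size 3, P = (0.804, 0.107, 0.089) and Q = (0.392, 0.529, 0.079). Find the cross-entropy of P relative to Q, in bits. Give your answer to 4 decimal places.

H(P,Q) = −Σ p·log₂ q.
  −0.804·log₂(0.392) = 1.08626
  −0.107·log₂(0.529) = 0.09830
  −0.089·log₂(0.079) = 0.32592
H(P,Q) = 1.5105 bits.

1.5105 bits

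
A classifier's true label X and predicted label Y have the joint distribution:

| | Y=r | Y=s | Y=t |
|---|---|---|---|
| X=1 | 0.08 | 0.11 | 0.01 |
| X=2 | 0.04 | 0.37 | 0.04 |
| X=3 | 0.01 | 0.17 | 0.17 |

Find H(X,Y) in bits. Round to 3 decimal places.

H(X,Y) = −Σ p(x,y)·log₂ p(x,y) over all 9 cells.
  cell (1,r): −0.08·log₂0.08 = 0.2915
  cell (1,s): −0.11·log₂0.11 = 0.3503
  cell (1,t): −0.01·log₂0.01 = 0.0664
  cell (2,r): −0.04·log₂0.04 = 0.1858
  cell (2,s): −0.37·log₂0.37 = 0.5307
  cell (2,t): −0.04·log₂0.04 = 0.1858
  cell (3,r): −0.01·log₂0.01 = 0.0664
  cell (3,s): −0.17·log₂0.17 = 0.4346
  cell (3,t): −0.17·log₂0.17 = 0.4346
Sum = 2.546 bits.

2.546 bits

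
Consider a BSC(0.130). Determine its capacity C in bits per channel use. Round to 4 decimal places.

0.4426 bits

Binary symmetric channel: C = 1 − h₂(ε) where h₂ is the binary entropy function.
h₂(0.130) = −0.130·log₂0.130 − 0.870·log₂0.870 = 0.5574.
C = 1 − 0.5574 = 0.4426 bits per channel use.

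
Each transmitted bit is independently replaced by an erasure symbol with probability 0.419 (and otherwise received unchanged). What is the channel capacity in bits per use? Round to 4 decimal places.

Binary erasure channel: capacity C = 1 − ε.
C = 1 − 0.419 = 0.5810 bits per channel use.

0.5810 bits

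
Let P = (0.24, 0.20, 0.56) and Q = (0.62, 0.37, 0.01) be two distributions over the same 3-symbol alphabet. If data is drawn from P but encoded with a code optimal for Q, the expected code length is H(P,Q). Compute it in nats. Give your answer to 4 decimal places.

2.8925 nats

H(P,Q) = −Σ p·ln q.
  −0.24·ln(0.62) = 0.11473
  −0.20·ln(0.37) = 0.19885
  −0.56·ln(0.01) = 2.57890
H(P,Q) = 2.8925 nats.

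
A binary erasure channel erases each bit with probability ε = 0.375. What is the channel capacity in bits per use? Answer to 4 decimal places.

0.6250 bits

Binary erasure channel: capacity C = 1 − ε.
C = 1 − 0.375 = 0.6250 bits per channel use.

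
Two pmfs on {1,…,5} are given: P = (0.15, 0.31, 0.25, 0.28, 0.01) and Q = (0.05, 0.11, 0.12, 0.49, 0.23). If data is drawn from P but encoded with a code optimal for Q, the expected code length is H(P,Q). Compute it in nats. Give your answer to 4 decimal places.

H(P,Q) = −Σ p·ln q.
  −0.15·ln(0.05) = 0.44936
  −0.31·ln(0.11) = 0.68426
  −0.25·ln(0.12) = 0.53007
  −0.28·ln(0.49) = 0.19974
  −0.01·ln(0.23) = 0.01470
H(P,Q) = 1.8781 nats.

1.8781 nats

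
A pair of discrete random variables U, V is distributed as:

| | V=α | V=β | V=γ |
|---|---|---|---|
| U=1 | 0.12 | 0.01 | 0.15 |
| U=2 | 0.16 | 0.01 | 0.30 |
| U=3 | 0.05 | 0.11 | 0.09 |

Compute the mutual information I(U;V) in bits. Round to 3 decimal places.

0.183 bits

Marginals: p(U) = (0.2800, 0.4700, 0.2500), p(V) = (0.3300, 0.1300, 0.5400).
I(U;V) = Σ p(x,y)·log₂[p(x,y)/(p(x)p(y))].
  (1,α): 0.12·log₂(1.2987) = 0.0452
  (1,β): 0.01·log₂(0.2747) = -0.0186
  (1,γ): 0.15·log₂(0.9921) = -0.0017
  (2,α): 0.16·log₂(1.0316) = 0.0072
  (2,β): 0.01·log₂(0.1637) = -0.0261
  (2,γ): 0.30·log₂(1.1820) = 0.0724
  (3,α): 0.05·log₂(0.6061) = -0.0361
  (3,β): 0.11·log₂(3.3846) = 0.1935
  (3,γ): 0.09·log₂(0.6667) = -0.0526
Sum = 0.183 bits.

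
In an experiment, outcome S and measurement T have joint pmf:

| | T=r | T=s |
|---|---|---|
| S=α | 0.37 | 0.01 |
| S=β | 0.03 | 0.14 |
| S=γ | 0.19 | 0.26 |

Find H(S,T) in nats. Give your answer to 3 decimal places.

H(S,T) = −Σ p(x,y)·ln p(x,y) over all 6 cells.
  cell (α,r): −0.37·ln0.37 = 0.3679
  cell (α,s): −0.01·ln0.01 = 0.0461
  cell (β,r): −0.03·ln0.03 = 0.1052
  cell (β,s): −0.14·ln0.14 = 0.2753
  cell (γ,r): −0.19·ln0.19 = 0.3155
  cell (γ,s): −0.26·ln0.26 = 0.3502
Sum = 1.460 nats.

1.460 nats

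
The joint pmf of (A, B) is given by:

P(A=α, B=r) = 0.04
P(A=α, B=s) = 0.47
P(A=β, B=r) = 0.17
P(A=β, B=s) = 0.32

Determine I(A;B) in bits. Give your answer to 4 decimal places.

Marginals: p(A) = (0.5100, 0.4900), p(B) = (0.2100, 0.7900).
I(A;B) = H(A) + H(B) − H(A,B).
H(A) = 0.9997, H(B) = 0.7415, H(A,B) = 1.6583.
I(A;B) = 0.9997 + 0.7415 − 1.6583 = 0.0829 bits.

0.0829 bits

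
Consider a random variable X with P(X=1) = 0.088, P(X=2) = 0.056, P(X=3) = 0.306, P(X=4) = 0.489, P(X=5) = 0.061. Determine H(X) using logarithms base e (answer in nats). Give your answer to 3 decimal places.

H(X) = −Σ p·ln p.
  −(0.088)·ln(0.088) = 0.2139
  −(0.056)·ln(0.056) = 0.1614
  −(0.306)·ln(0.306) = 0.3624
  −(0.489)·ln(0.489) = 0.3498
  −(0.061)·ln(0.061) = 0.1706
Sum: 0.2139 + 0.1614 + 0.3624 + 0.3498 + 0.1706 = 1.258 nats.

1.258 nats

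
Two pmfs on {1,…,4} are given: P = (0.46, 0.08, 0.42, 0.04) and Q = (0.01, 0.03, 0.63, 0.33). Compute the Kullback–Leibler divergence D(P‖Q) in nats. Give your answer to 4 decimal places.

D(P‖Q) = Σ p·ln(p/q).
  0.46·ln(0.46/0.01) = 1.76118
  0.08·ln(0.08/0.03) = 0.07847
  0.42·ln(0.42/0.63) = -0.17030
  0.04·ln(0.04/0.33) = -0.08441
D(P‖Q) = 1.5849 nats.

1.5849 nats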